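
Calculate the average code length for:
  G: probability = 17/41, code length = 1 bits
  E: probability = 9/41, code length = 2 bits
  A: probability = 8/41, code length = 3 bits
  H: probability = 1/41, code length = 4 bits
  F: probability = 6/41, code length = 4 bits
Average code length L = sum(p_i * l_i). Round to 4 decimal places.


Weighted contributions p_i * l_i:
  G: (17/41) * 1 = 17/41
  E: (9/41) * 2 = 18/41
  A: (8/41) * 3 = 24/41
  H: (1/41) * 4 = 4/41
  F: (6/41) * 4 = 24/41
Sum = (17 + 18 + 24 + 4 + 24)/41 = 87/41

L = 87/41 = 2.1220 bits/symbol


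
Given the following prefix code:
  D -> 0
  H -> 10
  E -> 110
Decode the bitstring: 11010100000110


Decoding step by step:
Bits 110 -> E
Bits 10 -> H
Bits 10 -> H
Bits 0 -> D
Bits 0 -> D
Bits 0 -> D
Bits 0 -> D
Bits 110 -> E


Decoded message: EHHDDDDE


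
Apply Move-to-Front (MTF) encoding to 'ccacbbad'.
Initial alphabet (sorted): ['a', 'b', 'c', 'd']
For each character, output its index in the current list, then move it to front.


MTF encoding:
'c': index 2 in ['a', 'b', 'c', 'd'] -> ['c', 'a', 'b', 'd']
'c': index 0 in ['c', 'a', 'b', 'd'] -> ['c', 'a', 'b', 'd']
'a': index 1 in ['c', 'a', 'b', 'd'] -> ['a', 'c', 'b', 'd']
'c': index 1 in ['a', 'c', 'b', 'd'] -> ['c', 'a', 'b', 'd']
'b': index 2 in ['c', 'a', 'b', 'd'] -> ['b', 'c', 'a', 'd']
'b': index 0 in ['b', 'c', 'a', 'd'] -> ['b', 'c', 'a', 'd']
'a': index 2 in ['b', 'c', 'a', 'd'] -> ['a', 'b', 'c', 'd']
'd': index 3 in ['a', 'b', 'c', 'd'] -> ['d', 'a', 'b', 'c']


Output: [2, 0, 1, 1, 2, 0, 2, 3]


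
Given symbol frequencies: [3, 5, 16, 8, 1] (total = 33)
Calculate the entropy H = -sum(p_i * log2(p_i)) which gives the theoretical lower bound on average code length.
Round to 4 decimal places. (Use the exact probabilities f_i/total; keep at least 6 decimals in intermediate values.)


Per-symbol terms -p_i * log2(p_i) with p_i = f_i/33:
  p = 3/33 = 0.090909: log2(p) = -3.459432, -p*log2(p) = 0.314494
  p = 5/33 = 0.151515: log2(p) = -2.722466, -p*log2(p) = 0.412495
  p = 16/33 = 0.484848: log2(p) = -1.044394, -p*log2(p) = 0.506373
  p = 8/33 = 0.242424: log2(p) = -2.044394, -p*log2(p) = 0.495611
  p = 1/33 = 0.030303: log2(p) = -5.044394, -p*log2(p) = 0.152860
H = 0.314494 + 0.412495 + 0.506373 + 0.495611 + 0.152860 = 1.881833

H = 1.8818 bits/symbol


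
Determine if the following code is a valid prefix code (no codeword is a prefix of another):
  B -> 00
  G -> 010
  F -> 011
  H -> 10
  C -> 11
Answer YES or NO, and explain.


Checking each pair (does one codeword prefix another?):
  B='00' vs G='010': no prefix
  B='00' vs F='011': no prefix
  B='00' vs H='10': no prefix
  B='00' vs C='11': no prefix
  G='010' vs B='00': no prefix
  G='010' vs F='011': no prefix
  G='010' vs H='10': no prefix
  G='010' vs C='11': no prefix
  F='011' vs B='00': no prefix
  F='011' vs G='010': no prefix
  F='011' vs H='10': no prefix
  F='011' vs C='11': no prefix
  H='10' vs B='00': no prefix
  H='10' vs G='010': no prefix
  H='10' vs F='011': no prefix
  H='10' vs C='11': no prefix
  C='11' vs B='00': no prefix
  C='11' vs G='010': no prefix
  C='11' vs F='011': no prefix
  C='11' vs H='10': no prefix
No violation found over all pairs.

YES -- this is a valid prefix code. No codeword is a prefix of any other codeword.


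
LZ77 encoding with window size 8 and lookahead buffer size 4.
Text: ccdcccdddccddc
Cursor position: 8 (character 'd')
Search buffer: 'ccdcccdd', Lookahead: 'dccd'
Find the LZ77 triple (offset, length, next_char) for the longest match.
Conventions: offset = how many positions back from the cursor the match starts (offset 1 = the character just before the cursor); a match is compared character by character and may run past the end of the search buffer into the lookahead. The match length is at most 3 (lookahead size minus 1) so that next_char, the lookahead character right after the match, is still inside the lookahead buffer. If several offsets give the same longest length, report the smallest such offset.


Try each offset into the search buffer:
  offset=1 (pos 7, char 'd'): match length 1
  offset=2 (pos 6, char 'd'): match length 1
  offset=3 (pos 5, char 'c'): match length 0
  offset=4 (pos 4, char 'c'): match length 0
  offset=5 (pos 3, char 'c'): match length 0
  offset=6 (pos 2, char 'd'): match length 3
  offset=7 (pos 1, char 'c'): match length 0
  offset=8 (pos 0, char 'c'): match length 0
Longest match has length 3 at offset 6.
next_char = character at position 8 + 3 = 11 -> 'd'

Best match: offset=6, length=3 (matching 'dcc' starting at position 2)
LZ77 triple: (6, 3, 'd')


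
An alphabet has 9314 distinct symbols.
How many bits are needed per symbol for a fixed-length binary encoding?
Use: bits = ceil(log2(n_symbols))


log2(9314) = 13.1852
Bracket: 2^13 = 8192 < 9314 <= 2^14 = 16384
So ceil(log2(9314)) = 14

bits = ceil(log2(9314)) = ceil(13.1852) = 14 bits


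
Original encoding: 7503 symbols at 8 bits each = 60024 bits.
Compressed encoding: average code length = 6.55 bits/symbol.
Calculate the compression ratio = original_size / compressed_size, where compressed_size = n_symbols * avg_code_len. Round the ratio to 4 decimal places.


original_size = n_symbols * orig_bits = 7503 * 8 = 60024 bits
compressed_size = n_symbols * avg_code_len = 7503 * 6.55 = 49144.65 bits
ratio = original_size / compressed_size = 60024 / 49144.65 = 1.2214

Compression ratio = 1.2214


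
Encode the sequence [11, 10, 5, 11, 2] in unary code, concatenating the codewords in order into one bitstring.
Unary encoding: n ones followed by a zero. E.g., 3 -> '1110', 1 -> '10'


Encode each number as n ones followed by a terminating 0:
  11 -> 111111111110 (12 bits)
  10 -> 11111111110 (11 bits)
  5 -> 111110 (6 bits)
  11 -> 111111111110 (12 bits)
  2 -> 110 (3 bits)
Total length = 12 + 11 + 6 + 12 + 3 = 44 bits.

Unary([11, 10, 5, 11, 2]) = 11111111111011111111110111110111111111110110 (44 bits)


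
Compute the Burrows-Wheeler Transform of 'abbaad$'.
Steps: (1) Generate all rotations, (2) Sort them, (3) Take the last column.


Rotations (sorted):
  0: $abbaad -> last char: d
  1: aad$abb -> last char: b
  2: abbaad$ -> last char: $
  3: ad$abba -> last char: a
  4: baad$ab -> last char: b
  5: bbaad$a -> last char: a
  6: d$abbaa -> last char: a


BWT = db$abaa


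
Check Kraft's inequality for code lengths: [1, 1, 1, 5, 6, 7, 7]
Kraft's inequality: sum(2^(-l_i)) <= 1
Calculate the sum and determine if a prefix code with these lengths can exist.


Sum = 2^(-1) + 2^(-1) + 2^(-1) + 2^(-5) + 2^(-6) + 2^(-7) + 2^(-7)
    = 0.5 + 0.5 + 0.5 + 0.03125 + 0.015625 + 0.0078125 + 0.0078125
    = 200/128 = 1.5625
Since 1.5625 > 1, Kraft's inequality is NOT satisfied.
A prefix code with these lengths CANNOT exist.

Kraft sum = 1.5625. Not satisfied.


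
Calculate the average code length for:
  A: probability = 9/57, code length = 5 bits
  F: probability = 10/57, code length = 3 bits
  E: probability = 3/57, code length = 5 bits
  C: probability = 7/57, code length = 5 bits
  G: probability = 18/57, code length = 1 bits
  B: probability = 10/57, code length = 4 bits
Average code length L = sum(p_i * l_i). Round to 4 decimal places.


Weighted contributions p_i * l_i:
  A: (9/57) * 5 = 45/57
  F: (10/57) * 3 = 30/57
  E: (3/57) * 5 = 15/57
  C: (7/57) * 5 = 35/57
  G: (18/57) * 1 = 18/57
  B: (10/57) * 4 = 40/57
Sum = (45 + 30 + 15 + 35 + 18 + 40)/57 = 183/57

L = 183/57 = 3.2105 bits/symbol


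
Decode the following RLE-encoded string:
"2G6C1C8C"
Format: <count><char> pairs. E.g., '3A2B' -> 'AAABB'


Expanding each <count><char> pair:
  2G -> 'GG'
  6C -> 'CCCCCC'
  1C -> 'C'
  8C -> 'CCCCCCCC'

Decoded = GGCCCCCCCCCCCCCCC


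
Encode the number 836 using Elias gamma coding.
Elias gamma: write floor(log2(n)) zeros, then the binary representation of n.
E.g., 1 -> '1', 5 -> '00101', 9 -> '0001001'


num_bits = floor(log2(836)) + 1 = 10
leading_zeros = num_bits - 1 = 9
binary(836) = 1101000100

Elias gamma(836) = '000000000' + '1101000100' = 0000000001101000100 (19 bits)


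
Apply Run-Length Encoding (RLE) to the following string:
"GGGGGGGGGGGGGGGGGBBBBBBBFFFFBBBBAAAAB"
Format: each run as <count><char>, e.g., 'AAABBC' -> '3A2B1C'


Scanning runs left to right:
  i=0: run of 'G' x 17 -> '17G'
  i=17: run of 'B' x 7 -> '7B'
  i=24: run of 'F' x 4 -> '4F'
  i=28: run of 'B' x 4 -> '4B'
  i=32: run of 'A' x 4 -> '4A'
  i=36: run of 'B' x 1 -> '1B'

RLE = 17G7B4F4B4A1B


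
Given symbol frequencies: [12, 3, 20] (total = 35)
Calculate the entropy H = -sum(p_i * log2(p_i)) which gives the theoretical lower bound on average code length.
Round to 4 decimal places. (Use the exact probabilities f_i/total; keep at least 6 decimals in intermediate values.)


Per-symbol terms -p_i * log2(p_i) with p_i = f_i/35:
  p = 12/35 = 0.342857: log2(p) = -1.544321, -p*log2(p) = 0.529481
  p = 3/35 = 0.085714: log2(p) = -3.544321, -p*log2(p) = 0.303799
  p = 20/35 = 0.571429: log2(p) = -0.807355, -p*log2(p) = 0.461346
H = 0.529481 + 0.303799 + 0.461346 = 1.294626

H = 1.2946 bits/symbol


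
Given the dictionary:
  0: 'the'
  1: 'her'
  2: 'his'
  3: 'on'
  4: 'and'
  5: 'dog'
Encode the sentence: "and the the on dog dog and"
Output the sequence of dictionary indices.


Look up each word in the dictionary:
  'and' -> 4
  'the' -> 0
  'the' -> 0
  'on' -> 3
  'dog' -> 5
  'dog' -> 5
  'and' -> 4

Encoded: [4, 0, 0, 3, 5, 5, 4]


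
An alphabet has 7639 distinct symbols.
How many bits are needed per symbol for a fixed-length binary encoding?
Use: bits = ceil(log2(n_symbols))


log2(7639) = 12.8992
Bracket: 2^12 = 4096 < 7639 <= 2^13 = 8192
So ceil(log2(7639)) = 13

bits = ceil(log2(7639)) = ceil(12.8992) = 13 bits


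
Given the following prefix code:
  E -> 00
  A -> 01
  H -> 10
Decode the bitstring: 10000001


Decoding step by step:
Bits 10 -> H
Bits 00 -> E
Bits 00 -> E
Bits 01 -> A


Decoded message: HEEA


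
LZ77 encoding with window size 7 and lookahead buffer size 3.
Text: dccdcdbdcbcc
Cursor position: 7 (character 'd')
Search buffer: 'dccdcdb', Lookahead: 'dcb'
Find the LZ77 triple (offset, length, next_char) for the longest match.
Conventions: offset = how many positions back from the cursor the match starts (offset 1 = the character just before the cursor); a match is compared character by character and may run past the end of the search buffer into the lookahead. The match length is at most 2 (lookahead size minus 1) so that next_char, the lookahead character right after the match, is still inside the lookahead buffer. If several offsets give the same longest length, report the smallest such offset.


Try each offset into the search buffer:
  offset=1 (pos 6, char 'b'): match length 0
  offset=2 (pos 5, char 'd'): match length 1
  offset=3 (pos 4, char 'c'): match length 0
  offset=4 (pos 3, char 'd'): match length 2
  offset=5 (pos 2, char 'c'): match length 0
  offset=6 (pos 1, char 'c'): match length 0
  offset=7 (pos 0, char 'd'): match length 2
Longest match has length 2, found at offsets 4, 7; take the smallest, offset 4.
next_char = character at position 7 + 2 = 9 -> 'b'

Best match: offset=4, length=2 (matching 'dc' starting at position 3)
LZ77 triple: (4, 2, 'b')


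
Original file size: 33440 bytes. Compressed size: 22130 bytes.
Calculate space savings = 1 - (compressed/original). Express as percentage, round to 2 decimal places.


ratio = compressed/original = 22130/33440 = 0.661782
savings = 1 - ratio = 1 - 0.661782 = 0.338218
as a percentage: 0.338218 * 100 = 33.82%

Space savings = 1 - 22130/33440 = 33.82%


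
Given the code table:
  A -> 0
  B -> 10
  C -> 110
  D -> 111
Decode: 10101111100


Decoding:
10 -> B
10 -> B
111 -> D
110 -> C
0 -> A


Result: BBDCA


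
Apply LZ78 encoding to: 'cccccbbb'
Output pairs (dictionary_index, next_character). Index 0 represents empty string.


LZ78 encoding steps:
Dictionary: {0: ''}
Step 1: w='' (idx 0), next='c' -> output (0, 'c'), add 'c' as idx 1
Step 2: w='c' (idx 1), next='c' -> output (1, 'c'), add 'cc' as idx 2
Step 3: w='cc' (idx 2), next='b' -> output (2, 'b'), add 'ccb' as idx 3
Step 4: w='' (idx 0), next='b' -> output (0, 'b'), add 'b' as idx 4
Step 5: w='b' (idx 4), end of input -> output (4, '')


Encoded: [(0, 'c'), (1, 'c'), (2, 'b'), (0, 'b'), (4, '')]


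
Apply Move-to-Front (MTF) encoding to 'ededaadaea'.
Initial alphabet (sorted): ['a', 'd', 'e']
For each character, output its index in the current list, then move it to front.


MTF encoding:
'e': index 2 in ['a', 'd', 'e'] -> ['e', 'a', 'd']
'd': index 2 in ['e', 'a', 'd'] -> ['d', 'e', 'a']
'e': index 1 in ['d', 'e', 'a'] -> ['e', 'd', 'a']
'd': index 1 in ['e', 'd', 'a'] -> ['d', 'e', 'a']
'a': index 2 in ['d', 'e', 'a'] -> ['a', 'd', 'e']
'a': index 0 in ['a', 'd', 'e'] -> ['a', 'd', 'e']
'd': index 1 in ['a', 'd', 'e'] -> ['d', 'a', 'e']
'a': index 1 in ['d', 'a', 'e'] -> ['a', 'd', 'e']
'e': index 2 in ['a', 'd', 'e'] -> ['e', 'a', 'd']
'a': index 1 in ['e', 'a', 'd'] -> ['a', 'e', 'd']


Output: [2, 2, 1, 1, 2, 0, 1, 1, 2, 1]


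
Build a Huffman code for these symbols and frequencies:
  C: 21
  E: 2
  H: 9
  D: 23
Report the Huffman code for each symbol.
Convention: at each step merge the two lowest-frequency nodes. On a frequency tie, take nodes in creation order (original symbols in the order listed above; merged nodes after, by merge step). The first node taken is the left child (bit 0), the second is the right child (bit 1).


Huffman tree construction:
Step 1: Merge E(2) + H(9) = 11
Step 2: Merge (E+H)(11) + C(21) = 32
Step 3: Merge D(23) + ((E+H)+C)(32) = 55
Read each symbol's code off the tree from the root (left child = 0, right child = 1).

Codes:
  C: 11 (length 2)
  E: 100 (length 3)
  H: 101 (length 3)
  D: 0 (length 1)
Average code length: 98/55 = 1.7818 bits/symbol


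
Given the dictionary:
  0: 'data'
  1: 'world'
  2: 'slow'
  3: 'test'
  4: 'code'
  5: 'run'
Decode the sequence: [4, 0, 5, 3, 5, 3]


Look up each index in the dictionary:
  4 -> 'code'
  0 -> 'data'
  5 -> 'run'
  3 -> 'test'
  5 -> 'run'
  3 -> 'test'

Decoded: "code data run test run test"


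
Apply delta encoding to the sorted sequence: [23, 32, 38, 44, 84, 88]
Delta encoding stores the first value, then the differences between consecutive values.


First value: 23
Deltas:
  32 - 23 = 9
  38 - 32 = 6
  44 - 38 = 6
  84 - 44 = 40
  88 - 84 = 4


Delta encoded: [23, 9, 6, 6, 40, 4]


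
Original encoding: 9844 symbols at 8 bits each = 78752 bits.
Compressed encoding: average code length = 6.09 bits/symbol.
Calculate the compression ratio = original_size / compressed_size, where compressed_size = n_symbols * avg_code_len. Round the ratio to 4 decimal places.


original_size = n_symbols * orig_bits = 9844 * 8 = 78752 bits
compressed_size = n_symbols * avg_code_len = 9844 * 6.09 = 59949.96 bits
ratio = original_size / compressed_size = 78752 / 59949.96 = 1.3136

Compression ratio = 1.3136


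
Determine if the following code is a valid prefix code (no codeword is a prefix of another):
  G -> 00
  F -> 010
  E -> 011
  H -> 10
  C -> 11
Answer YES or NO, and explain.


Checking each pair (does one codeword prefix another?):
  G='00' vs F='010': no prefix
  G='00' vs E='011': no prefix
  G='00' vs H='10': no prefix
  G='00' vs C='11': no prefix
  F='010' vs G='00': no prefix
  F='010' vs E='011': no prefix
  F='010' vs H='10': no prefix
  F='010' vs C='11': no prefix
  E='011' vs G='00': no prefix
  E='011' vs F='010': no prefix
  E='011' vs H='10': no prefix
  E='011' vs C='11': no prefix
  H='10' vs G='00': no prefix
  H='10' vs F='010': no prefix
  H='10' vs E='011': no prefix
  H='10' vs C='11': no prefix
  C='11' vs G='00': no prefix
  C='11' vs F='010': no prefix
  C='11' vs E='011': no prefix
  C='11' vs H='10': no prefix
No violation found over all pairs.

YES -- this is a valid prefix code. No codeword is a prefix of any other codeword.


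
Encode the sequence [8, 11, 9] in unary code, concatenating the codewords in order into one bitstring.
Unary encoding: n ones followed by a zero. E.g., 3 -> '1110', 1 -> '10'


Encode each number as n ones followed by a terminating 0:
  8 -> 111111110 (9 bits)
  11 -> 111111111110 (12 bits)
  9 -> 1111111110 (10 bits)
Total length = 9 + 12 + 10 = 31 bits.

Unary([8, 11, 9]) = 1111111101111111111101111111110 (31 bits)


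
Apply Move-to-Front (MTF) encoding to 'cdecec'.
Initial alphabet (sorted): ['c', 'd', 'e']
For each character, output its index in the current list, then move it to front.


MTF encoding:
'c': index 0 in ['c', 'd', 'e'] -> ['c', 'd', 'e']
'd': index 1 in ['c', 'd', 'e'] -> ['d', 'c', 'e']
'e': index 2 in ['d', 'c', 'e'] -> ['e', 'd', 'c']
'c': index 2 in ['e', 'd', 'c'] -> ['c', 'e', 'd']
'e': index 1 in ['c', 'e', 'd'] -> ['e', 'c', 'd']
'c': index 1 in ['e', 'c', 'd'] -> ['c', 'e', 'd']


Output: [0, 1, 2, 2, 1, 1]


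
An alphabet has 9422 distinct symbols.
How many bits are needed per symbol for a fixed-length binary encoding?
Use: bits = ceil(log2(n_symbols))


log2(9422) = 13.2018
Bracket: 2^13 = 8192 < 9422 <= 2^14 = 16384
So ceil(log2(9422)) = 14

bits = ceil(log2(9422)) = ceil(13.2018) = 14 bits


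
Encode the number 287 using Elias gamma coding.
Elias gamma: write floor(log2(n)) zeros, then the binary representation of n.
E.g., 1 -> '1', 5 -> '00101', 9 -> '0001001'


num_bits = floor(log2(287)) + 1 = 9
leading_zeros = num_bits - 1 = 8
binary(287) = 100011111

Elias gamma(287) = '00000000' + '100011111' = 00000000100011111 (17 bits)


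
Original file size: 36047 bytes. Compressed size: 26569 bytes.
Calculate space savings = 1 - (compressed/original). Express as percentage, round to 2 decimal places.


ratio = compressed/original = 26569/36047 = 0.737065
savings = 1 - ratio = 1 - 0.737065 = 0.262935
as a percentage: 0.262935 * 100 = 26.29%

Space savings = 1 - 26569/36047 = 26.29%


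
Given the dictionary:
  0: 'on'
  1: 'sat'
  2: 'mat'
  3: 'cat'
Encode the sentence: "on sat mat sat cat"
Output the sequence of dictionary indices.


Look up each word in the dictionary:
  'on' -> 0
  'sat' -> 1
  'mat' -> 2
  'sat' -> 1
  'cat' -> 3

Encoded: [0, 1, 2, 1, 3]


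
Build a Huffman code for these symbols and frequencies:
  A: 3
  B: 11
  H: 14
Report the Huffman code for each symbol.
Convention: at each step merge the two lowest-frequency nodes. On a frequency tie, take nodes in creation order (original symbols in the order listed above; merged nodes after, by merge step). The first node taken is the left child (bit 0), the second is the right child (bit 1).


Huffman tree construction:
Step 1: Merge A(3) + B(11) = 14
Step 2: Merge H(14) + (A+B)(14) = 28
Read each symbol's code off the tree from the root (left child = 0, right child = 1).

Codes:
  A: 10 (length 2)
  B: 11 (length 2)
  H: 0 (length 1)
Average code length: 42/28 = 1.5000 bits/symbol


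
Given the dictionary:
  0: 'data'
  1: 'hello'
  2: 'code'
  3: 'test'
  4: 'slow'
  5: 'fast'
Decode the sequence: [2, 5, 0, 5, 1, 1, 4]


Look up each index in the dictionary:
  2 -> 'code'
  5 -> 'fast'
  0 -> 'data'
  5 -> 'fast'
  1 -> 'hello'
  1 -> 'hello'
  4 -> 'slow'

Decoded: "code fast data fast hello hello slow"


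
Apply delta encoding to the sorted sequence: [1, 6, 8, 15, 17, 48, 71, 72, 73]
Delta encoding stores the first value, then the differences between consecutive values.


First value: 1
Deltas:
  6 - 1 = 5
  8 - 6 = 2
  15 - 8 = 7
  17 - 15 = 2
  48 - 17 = 31
  71 - 48 = 23
  72 - 71 = 1
  73 - 72 = 1


Delta encoded: [1, 5, 2, 7, 2, 31, 23, 1, 1]


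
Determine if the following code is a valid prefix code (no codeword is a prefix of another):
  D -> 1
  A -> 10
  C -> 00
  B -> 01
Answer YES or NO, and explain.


Checking each pair (does one codeword prefix another?):
  D='1' vs A='10': prefix -- VIOLATION

NO -- this is NOT a valid prefix code. D (1) is a prefix of A (10).


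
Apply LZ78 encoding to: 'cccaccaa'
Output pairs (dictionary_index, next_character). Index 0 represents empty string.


LZ78 encoding steps:
Dictionary: {0: ''}
Step 1: w='' (idx 0), next='c' -> output (0, 'c'), add 'c' as idx 1
Step 2: w='c' (idx 1), next='c' -> output (1, 'c'), add 'cc' as idx 2
Step 3: w='' (idx 0), next='a' -> output (0, 'a'), add 'a' as idx 3
Step 4: w='cc' (idx 2), next='a' -> output (2, 'a'), add 'cca' as idx 4
Step 5: w='a' (idx 3), end of input -> output (3, '')


Encoded: [(0, 'c'), (1, 'c'), (0, 'a'), (2, 'a'), (3, '')]


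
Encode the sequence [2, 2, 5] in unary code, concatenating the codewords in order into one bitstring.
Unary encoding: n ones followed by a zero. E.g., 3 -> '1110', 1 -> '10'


Encode each number as n ones followed by a terminating 0:
  2 -> 110 (3 bits)
  2 -> 110 (3 bits)
  5 -> 111110 (6 bits)
Total length = 3 + 3 + 6 = 12 bits.

Unary([2, 2, 5]) = 110110111110 (12 bits)


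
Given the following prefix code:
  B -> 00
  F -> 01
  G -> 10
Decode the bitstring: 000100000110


Decoding step by step:
Bits 00 -> B
Bits 01 -> F
Bits 00 -> B
Bits 00 -> B
Bits 01 -> F
Bits 10 -> G


Decoded message: BFBBFG


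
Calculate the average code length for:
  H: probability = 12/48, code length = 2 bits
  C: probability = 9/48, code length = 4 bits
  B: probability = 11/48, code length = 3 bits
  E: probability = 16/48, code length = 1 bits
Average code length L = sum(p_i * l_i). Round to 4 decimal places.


Weighted contributions p_i * l_i:
  H: (12/48) * 2 = 24/48
  C: (9/48) * 4 = 36/48
  B: (11/48) * 3 = 33/48
  E: (16/48) * 1 = 16/48
Sum = (24 + 36 + 33 + 16)/48 = 109/48

L = 109/48 = 2.2708 bits/symbol


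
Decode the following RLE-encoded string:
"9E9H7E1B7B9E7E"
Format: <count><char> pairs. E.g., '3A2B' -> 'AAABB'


Expanding each <count><char> pair:
  9E -> 'EEEEEEEEE'
  9H -> 'HHHHHHHHH'
  7E -> 'EEEEEEE'
  1B -> 'B'
  7B -> 'BBBBBBB'
  9E -> 'EEEEEEEEE'
  7E -> 'EEEEEEE'

Decoded = EEEEEEEEEHHHHHHHHHEEEEEEEBBBBBBBBEEEEEEEEEEEEEEEE


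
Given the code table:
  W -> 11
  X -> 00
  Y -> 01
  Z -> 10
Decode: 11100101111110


Decoding:
11 -> W
10 -> Z
01 -> Y
01 -> Y
11 -> W
11 -> W
10 -> Z


Result: WZYYWWZ


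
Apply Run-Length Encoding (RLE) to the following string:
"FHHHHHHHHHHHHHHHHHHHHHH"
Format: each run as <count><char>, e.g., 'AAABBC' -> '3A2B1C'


Scanning runs left to right:
  i=0: run of 'F' x 1 -> '1F'
  i=1: run of 'H' x 22 -> '22H'

RLE = 1F22H


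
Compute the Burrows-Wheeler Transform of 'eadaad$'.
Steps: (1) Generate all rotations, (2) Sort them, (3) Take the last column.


Rotations (sorted):
  0: $eadaad -> last char: d
  1: aad$ead -> last char: d
  2: ad$eada -> last char: a
  3: adaad$e -> last char: e
  4: d$eadaa -> last char: a
  5: daad$ea -> last char: a
  6: eadaad$ -> last char: $


BWT = ddaeaa$


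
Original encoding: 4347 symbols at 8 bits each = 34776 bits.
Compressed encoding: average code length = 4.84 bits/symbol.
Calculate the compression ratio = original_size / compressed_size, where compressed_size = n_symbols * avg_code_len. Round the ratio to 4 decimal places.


original_size = n_symbols * orig_bits = 4347 * 8 = 34776 bits
compressed_size = n_symbols * avg_code_len = 4347 * 4.84 = 21039.48 bits
ratio = original_size / compressed_size = 34776 / 21039.48 = 1.6529

Compression ratio = 1.6529


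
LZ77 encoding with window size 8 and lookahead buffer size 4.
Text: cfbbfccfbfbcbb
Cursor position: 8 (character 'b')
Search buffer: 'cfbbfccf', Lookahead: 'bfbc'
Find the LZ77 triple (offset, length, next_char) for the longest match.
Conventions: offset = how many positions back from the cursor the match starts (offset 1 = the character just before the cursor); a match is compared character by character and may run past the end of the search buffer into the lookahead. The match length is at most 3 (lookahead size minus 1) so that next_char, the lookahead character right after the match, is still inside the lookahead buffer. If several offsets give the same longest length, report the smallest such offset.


Try each offset into the search buffer:
  offset=1 (pos 7, char 'f'): match length 0
  offset=2 (pos 6, char 'c'): match length 0
  offset=3 (pos 5, char 'c'): match length 0
  offset=4 (pos 4, char 'f'): match length 0
  offset=5 (pos 3, char 'b'): match length 2
  offset=6 (pos 2, char 'b'): match length 1
  offset=7 (pos 1, char 'f'): match length 0
  offset=8 (pos 0, char 'c'): match length 0
Longest match has length 2 at offset 5.
next_char = character at position 8 + 2 = 10 -> 'b'

Best match: offset=5, length=2 (matching 'bf' starting at position 3)
LZ77 triple: (5, 2, 'b')


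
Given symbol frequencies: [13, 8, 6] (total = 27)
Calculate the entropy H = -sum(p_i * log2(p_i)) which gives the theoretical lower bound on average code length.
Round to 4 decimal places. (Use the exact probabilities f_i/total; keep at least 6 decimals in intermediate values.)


Per-symbol terms -p_i * log2(p_i) with p_i = f_i/27:
  p = 13/27 = 0.481481: log2(p) = -1.054448, -p*log2(p) = 0.507697
  p = 8/27 = 0.296296: log2(p) = -1.754888, -p*log2(p) = 0.519967
  p = 6/27 = 0.222222: log2(p) = -2.169925, -p*log2(p) = 0.482206
H = 0.507697 + 0.519967 + 0.482206 = 1.509870

H = 1.5099 bits/symbol


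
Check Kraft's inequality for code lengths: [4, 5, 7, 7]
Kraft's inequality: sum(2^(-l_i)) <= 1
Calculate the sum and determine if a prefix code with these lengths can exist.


Sum = 2^(-4) + 2^(-5) + 2^(-7) + 2^(-7)
    = 0.0625 + 0.03125 + 0.0078125 + 0.0078125
    = 14/128 = 0.109375
Since 0.109375 <= 1, Kraft's inequality IS satisfied.
A prefix code with these lengths CAN exist.

Kraft sum = 0.109375. Satisfied.


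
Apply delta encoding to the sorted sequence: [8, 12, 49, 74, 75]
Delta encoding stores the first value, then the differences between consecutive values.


First value: 8
Deltas:
  12 - 8 = 4
  49 - 12 = 37
  74 - 49 = 25
  75 - 74 = 1


Delta encoded: [8, 4, 37, 25, 1]


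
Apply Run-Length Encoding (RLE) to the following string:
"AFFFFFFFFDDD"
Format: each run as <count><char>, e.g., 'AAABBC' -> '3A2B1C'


Scanning runs left to right:
  i=0: run of 'A' x 1 -> '1A'
  i=1: run of 'F' x 8 -> '8F'
  i=9: run of 'D' x 3 -> '3D'

RLE = 1A8F3D


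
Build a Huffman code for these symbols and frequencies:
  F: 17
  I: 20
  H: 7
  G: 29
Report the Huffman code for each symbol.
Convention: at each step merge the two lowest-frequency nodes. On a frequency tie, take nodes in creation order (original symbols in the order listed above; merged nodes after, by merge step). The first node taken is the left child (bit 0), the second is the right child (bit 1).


Huffman tree construction:
Step 1: Merge H(7) + F(17) = 24
Step 2: Merge I(20) + (H+F)(24) = 44
Step 3: Merge G(29) + (I+(H+F))(44) = 73
Read each symbol's code off the tree from the root (left child = 0, right child = 1).

Codes:
  F: 111 (length 3)
  I: 10 (length 2)
  H: 110 (length 3)
  G: 0 (length 1)
Average code length: 141/73 = 1.9315 bits/symbol


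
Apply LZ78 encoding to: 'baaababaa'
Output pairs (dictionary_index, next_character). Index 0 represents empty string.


LZ78 encoding steps:
Dictionary: {0: ''}
Step 1: w='' (idx 0), next='b' -> output (0, 'b'), add 'b' as idx 1
Step 2: w='' (idx 0), next='a' -> output (0, 'a'), add 'a' as idx 2
Step 3: w='a' (idx 2), next='a' -> output (2, 'a'), add 'aa' as idx 3
Step 4: w='b' (idx 1), next='a' -> output (1, 'a'), add 'ba' as idx 4
Step 5: w='ba' (idx 4), next='a' -> output (4, 'a'), add 'baa' as idx 5


Encoded: [(0, 'b'), (0, 'a'), (2, 'a'), (1, 'a'), (4, 'a')]


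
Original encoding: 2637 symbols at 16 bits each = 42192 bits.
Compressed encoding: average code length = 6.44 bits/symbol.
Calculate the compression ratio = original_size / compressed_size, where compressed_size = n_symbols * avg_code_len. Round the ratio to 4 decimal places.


original_size = n_symbols * orig_bits = 2637 * 16 = 42192 bits
compressed_size = n_symbols * avg_code_len = 2637 * 6.44 = 16982.28 bits
ratio = original_size / compressed_size = 42192 / 16982.28 = 2.4845

Compression ratio = 2.4845


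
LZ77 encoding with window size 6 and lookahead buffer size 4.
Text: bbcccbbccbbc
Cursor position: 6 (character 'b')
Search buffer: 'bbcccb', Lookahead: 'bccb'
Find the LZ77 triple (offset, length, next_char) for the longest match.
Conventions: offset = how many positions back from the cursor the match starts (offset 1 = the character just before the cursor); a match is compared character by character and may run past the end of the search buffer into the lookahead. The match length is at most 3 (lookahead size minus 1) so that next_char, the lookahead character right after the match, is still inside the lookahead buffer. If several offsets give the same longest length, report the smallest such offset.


Try each offset into the search buffer:
  offset=1 (pos 5, char 'b'): match length 1
  offset=2 (pos 4, char 'c'): match length 0
  offset=3 (pos 3, char 'c'): match length 0
  offset=4 (pos 2, char 'c'): match length 0
  offset=5 (pos 1, char 'b'): match length 3
  offset=6 (pos 0, char 'b'): match length 1
Longest match has length 3 at offset 5.
next_char = character at position 6 + 3 = 9 -> 'b'

Best match: offset=5, length=3 (matching 'bcc' starting at position 1)
LZ77 triple: (5, 3, 'b')


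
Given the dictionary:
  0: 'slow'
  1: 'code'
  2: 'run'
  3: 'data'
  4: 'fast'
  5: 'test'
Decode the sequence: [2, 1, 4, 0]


Look up each index in the dictionary:
  2 -> 'run'
  1 -> 'code'
  4 -> 'fast'
  0 -> 'slow'

Decoded: "run code fast slow"


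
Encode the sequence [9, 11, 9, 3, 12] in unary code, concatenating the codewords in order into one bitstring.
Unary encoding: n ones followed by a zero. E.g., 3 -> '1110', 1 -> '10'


Encode each number as n ones followed by a terminating 0:
  9 -> 1111111110 (10 bits)
  11 -> 111111111110 (12 bits)
  9 -> 1111111110 (10 bits)
  3 -> 1110 (4 bits)
  12 -> 1111111111110 (13 bits)
Total length = 10 + 12 + 10 + 4 + 13 = 49 bits.

Unary([9, 11, 9, 3, 12]) = 1111111110111111111110111111111011101111111111110 (49 bits)


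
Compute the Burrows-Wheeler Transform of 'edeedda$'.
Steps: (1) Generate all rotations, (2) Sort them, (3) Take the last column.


Rotations (sorted):
  0: $edeedda -> last char: a
  1: a$edeedd -> last char: d
  2: da$edeed -> last char: d
  3: dda$edee -> last char: e
  4: deedda$e -> last char: e
  5: edda$ede -> last char: e
  6: edeedda$ -> last char: $
  7: eedda$ed -> last char: d


BWT = addeee$d


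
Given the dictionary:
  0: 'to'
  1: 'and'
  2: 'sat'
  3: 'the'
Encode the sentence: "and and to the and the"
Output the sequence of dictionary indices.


Look up each word in the dictionary:
  'and' -> 1
  'and' -> 1
  'to' -> 0
  'the' -> 3
  'and' -> 1
  'the' -> 3

Encoded: [1, 1, 0, 3, 1, 3]


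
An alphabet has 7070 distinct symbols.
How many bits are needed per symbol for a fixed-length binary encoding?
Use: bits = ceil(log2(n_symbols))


log2(7070) = 12.7875
Bracket: 2^12 = 4096 < 7070 <= 2^13 = 8192
So ceil(log2(7070)) = 13

bits = ceil(log2(7070)) = ceil(12.7875) = 13 bits


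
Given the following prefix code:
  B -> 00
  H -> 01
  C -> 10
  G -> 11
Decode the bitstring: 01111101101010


Decoding step by step:
Bits 01 -> H
Bits 11 -> G
Bits 11 -> G
Bits 01 -> H
Bits 10 -> C
Bits 10 -> C
Bits 10 -> C


Decoded message: HGGHCCC


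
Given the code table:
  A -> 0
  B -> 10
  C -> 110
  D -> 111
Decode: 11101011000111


Decoding:
111 -> D
0 -> A
10 -> B
110 -> C
0 -> A
0 -> A
111 -> D


Result: DABCAAD


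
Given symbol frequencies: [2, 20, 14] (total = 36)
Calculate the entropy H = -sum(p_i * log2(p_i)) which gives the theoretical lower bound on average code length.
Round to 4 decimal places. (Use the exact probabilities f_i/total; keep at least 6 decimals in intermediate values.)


Per-symbol terms -p_i * log2(p_i) with p_i = f_i/36:
  p = 2/36 = 0.055556: log2(p) = -4.169925, -p*log2(p) = 0.231663
  p = 20/36 = 0.555556: log2(p) = -0.847997, -p*log2(p) = 0.471109
  p = 14/36 = 0.388889: log2(p) = -1.362570, -p*log2(p) = 0.529888
H = 0.231663 + 0.471109 + 0.529888 = 1.232660

H = 1.2327 bits/symbol


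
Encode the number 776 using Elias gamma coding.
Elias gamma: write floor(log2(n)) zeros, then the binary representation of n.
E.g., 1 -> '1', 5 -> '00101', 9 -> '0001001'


num_bits = floor(log2(776)) + 1 = 10
leading_zeros = num_bits - 1 = 9
binary(776) = 1100001000

Elias gamma(776) = '000000000' + '1100001000' = 0000000001100001000 (19 bits)


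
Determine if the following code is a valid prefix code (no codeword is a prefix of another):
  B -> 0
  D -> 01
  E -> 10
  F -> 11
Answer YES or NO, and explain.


Checking each pair (does one codeword prefix another?):
  B='0' vs D='01': prefix -- VIOLATION

NO -- this is NOT a valid prefix code. B (0) is a prefix of D (01).


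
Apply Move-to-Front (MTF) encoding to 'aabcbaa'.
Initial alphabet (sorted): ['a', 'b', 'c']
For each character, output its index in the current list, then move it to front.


MTF encoding:
'a': index 0 in ['a', 'b', 'c'] -> ['a', 'b', 'c']
'a': index 0 in ['a', 'b', 'c'] -> ['a', 'b', 'c']
'b': index 1 in ['a', 'b', 'c'] -> ['b', 'a', 'c']
'c': index 2 in ['b', 'a', 'c'] -> ['c', 'b', 'a']
'b': index 1 in ['c', 'b', 'a'] -> ['b', 'c', 'a']
'a': index 2 in ['b', 'c', 'a'] -> ['a', 'b', 'c']
'a': index 0 in ['a', 'b', 'c'] -> ['a', 'b', 'c']


Output: [0, 0, 1, 2, 1, 2, 0]


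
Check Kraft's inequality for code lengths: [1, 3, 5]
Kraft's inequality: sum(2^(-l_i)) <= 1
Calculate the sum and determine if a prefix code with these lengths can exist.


Sum = 2^(-1) + 2^(-3) + 2^(-5)
    = 0.5 + 0.125 + 0.03125
    = 21/32 = 0.65625
Since 0.65625 <= 1, Kraft's inequality IS satisfied.
A prefix code with these lengths CAN exist.

Kraft sum = 0.65625. Satisfied.


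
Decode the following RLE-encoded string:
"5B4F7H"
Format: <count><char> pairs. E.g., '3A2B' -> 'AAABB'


Expanding each <count><char> pair:
  5B -> 'BBBBB'
  4F -> 'FFFF'
  7H -> 'HHHHHHH'

Decoded = BBBBBFFFFHHHHHHH


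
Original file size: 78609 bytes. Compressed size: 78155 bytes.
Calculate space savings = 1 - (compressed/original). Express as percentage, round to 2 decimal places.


ratio = compressed/original = 78155/78609 = 0.994225
savings = 1 - ratio = 1 - 0.994225 = 0.005775
as a percentage: 0.005775 * 100 = 0.58%

Space savings = 1 - 78155/78609 = 0.58%


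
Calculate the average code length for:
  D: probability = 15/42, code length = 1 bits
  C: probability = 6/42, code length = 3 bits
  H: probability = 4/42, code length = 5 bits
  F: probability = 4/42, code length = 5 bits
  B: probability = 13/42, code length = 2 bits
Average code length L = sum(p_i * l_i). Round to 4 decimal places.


Weighted contributions p_i * l_i:
  D: (15/42) * 1 = 15/42
  C: (6/42) * 3 = 18/42
  H: (4/42) * 5 = 20/42
  F: (4/42) * 5 = 20/42
  B: (13/42) * 2 = 26/42
Sum = (15 + 18 + 20 + 20 + 26)/42 = 99/42

L = 99/42 = 2.3571 bits/symbol


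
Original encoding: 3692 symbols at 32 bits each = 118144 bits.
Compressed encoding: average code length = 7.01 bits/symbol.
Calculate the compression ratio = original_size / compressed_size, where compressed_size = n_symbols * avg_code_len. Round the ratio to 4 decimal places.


original_size = n_symbols * orig_bits = 3692 * 32 = 118144 bits
compressed_size = n_symbols * avg_code_len = 3692 * 7.01 = 25880.92 bits
ratio = original_size / compressed_size = 118144 / 25880.92 = 4.5649

Compression ratio = 4.5649


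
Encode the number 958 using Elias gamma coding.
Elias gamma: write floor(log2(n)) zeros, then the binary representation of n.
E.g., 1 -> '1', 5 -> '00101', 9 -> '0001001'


num_bits = floor(log2(958)) + 1 = 10
leading_zeros = num_bits - 1 = 9
binary(958) = 1110111110

Elias gamma(958) = '000000000' + '1110111110' = 0000000001110111110 (19 bits)


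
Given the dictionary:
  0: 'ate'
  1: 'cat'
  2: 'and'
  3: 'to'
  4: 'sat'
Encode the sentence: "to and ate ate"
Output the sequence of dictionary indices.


Look up each word in the dictionary:
  'to' -> 3
  'and' -> 2
  'ate' -> 0
  'ate' -> 0

Encoded: [3, 2, 0, 0]


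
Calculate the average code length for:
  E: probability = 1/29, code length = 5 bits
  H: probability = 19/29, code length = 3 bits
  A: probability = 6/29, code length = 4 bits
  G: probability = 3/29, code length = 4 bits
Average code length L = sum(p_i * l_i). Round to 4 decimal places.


Weighted contributions p_i * l_i:
  E: (1/29) * 5 = 5/29
  H: (19/29) * 3 = 57/29
  A: (6/29) * 4 = 24/29
  G: (3/29) * 4 = 12/29
Sum = (5 + 57 + 24 + 12)/29 = 98/29

L = 98/29 = 3.3793 bits/symbol


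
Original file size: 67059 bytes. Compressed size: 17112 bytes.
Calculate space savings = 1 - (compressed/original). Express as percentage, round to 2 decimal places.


ratio = compressed/original = 17112/67059 = 0.255178
savings = 1 - ratio = 1 - 0.255178 = 0.744822
as a percentage: 0.744822 * 100 = 74.48%

Space savings = 1 - 17112/67059 = 74.48%


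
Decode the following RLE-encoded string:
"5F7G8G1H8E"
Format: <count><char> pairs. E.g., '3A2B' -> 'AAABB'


Expanding each <count><char> pair:
  5F -> 'FFFFF'
  7G -> 'GGGGGGG'
  8G -> 'GGGGGGGG'
  1H -> 'H'
  8E -> 'EEEEEEEE'

Decoded = FFFFFGGGGGGGGGGGGGGGHEEEEEEEE


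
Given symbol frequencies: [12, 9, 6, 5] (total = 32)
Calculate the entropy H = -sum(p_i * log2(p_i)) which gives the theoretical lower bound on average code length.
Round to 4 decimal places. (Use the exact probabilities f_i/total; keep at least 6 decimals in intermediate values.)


Per-symbol terms -p_i * log2(p_i) with p_i = f_i/32:
  p = 12/32 = 0.375000: log2(p) = -1.415037, -p*log2(p) = 0.530639
  p = 9/32 = 0.281250: log2(p) = -1.830075, -p*log2(p) = 0.514709
  p = 6/32 = 0.187500: log2(p) = -2.415037, -p*log2(p) = 0.452820
  p = 5/32 = 0.156250: log2(p) = -2.678072, -p*log2(p) = 0.418449
H = 0.530639 + 0.514709 + 0.452820 + 0.418449 = 1.916617

H = 1.9166 bits/symbol


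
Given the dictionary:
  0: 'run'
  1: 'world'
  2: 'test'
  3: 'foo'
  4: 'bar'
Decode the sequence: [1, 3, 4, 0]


Look up each index in the dictionary:
  1 -> 'world'
  3 -> 'foo'
  4 -> 'bar'
  0 -> 'run'

Decoded: "world foo bar run"


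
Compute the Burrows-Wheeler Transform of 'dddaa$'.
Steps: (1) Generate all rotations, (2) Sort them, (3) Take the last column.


Rotations (sorted):
  0: $dddaa -> last char: a
  1: a$ddda -> last char: a
  2: aa$ddd -> last char: d
  3: daa$dd -> last char: d
  4: ddaa$d -> last char: d
  5: dddaa$ -> last char: $


BWT = aaddd$


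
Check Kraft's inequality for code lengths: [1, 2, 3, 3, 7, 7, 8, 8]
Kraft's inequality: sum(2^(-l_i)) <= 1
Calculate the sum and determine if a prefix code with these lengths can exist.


Sum = 2^(-1) + 2^(-2) + 2^(-3) + 2^(-3) + 2^(-7) + 2^(-7) + 2^(-8) + 2^(-8)
    = 0.5 + 0.25 + 0.125 + 0.125 + 0.0078125 + 0.0078125 + 0.00390625 + 0.00390625
    = 262/256 = 1.0234375
Since 1.0234375 > 1, Kraft's inequality is NOT satisfied.
A prefix code with these lengths CANNOT exist.

Kraft sum = 1.0234375. Not satisfied.


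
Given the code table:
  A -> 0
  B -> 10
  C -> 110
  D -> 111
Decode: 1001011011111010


Decoding:
10 -> B
0 -> A
10 -> B
110 -> C
111 -> D
110 -> C
10 -> B


Result: BABCDCB


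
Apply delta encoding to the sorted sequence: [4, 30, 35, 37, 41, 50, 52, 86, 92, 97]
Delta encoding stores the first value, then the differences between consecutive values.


First value: 4
Deltas:
  30 - 4 = 26
  35 - 30 = 5
  37 - 35 = 2
  41 - 37 = 4
  50 - 41 = 9
  52 - 50 = 2
  86 - 52 = 34
  92 - 86 = 6
  97 - 92 = 5


Delta encoded: [4, 26, 5, 2, 4, 9, 2, 34, 6, 5]


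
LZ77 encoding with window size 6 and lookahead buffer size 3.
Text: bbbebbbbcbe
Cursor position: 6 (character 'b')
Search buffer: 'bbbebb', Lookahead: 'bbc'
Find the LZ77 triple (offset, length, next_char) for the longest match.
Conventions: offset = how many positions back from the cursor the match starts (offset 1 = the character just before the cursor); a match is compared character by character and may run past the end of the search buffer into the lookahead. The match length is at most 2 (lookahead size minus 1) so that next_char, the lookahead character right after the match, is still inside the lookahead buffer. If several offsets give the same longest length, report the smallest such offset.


Try each offset into the search buffer:
  offset=1 (pos 5, char 'b'): match length 2
  offset=2 (pos 4, char 'b'): match length 2
  offset=3 (pos 3, char 'e'): match length 0
  offset=4 (pos 2, char 'b'): match length 1
  offset=5 (pos 1, char 'b'): match length 2
  offset=6 (pos 0, char 'b'): match length 2
Longest match has length 2, found at offsets 1, 2, 5, 6; take the smallest, offset 1.
next_char = character at position 6 + 2 = 8 -> 'c'

Best match: offset=1, length=2 (matching 'bb' starting at position 5)
LZ77 triple: (1, 2, 'c')
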